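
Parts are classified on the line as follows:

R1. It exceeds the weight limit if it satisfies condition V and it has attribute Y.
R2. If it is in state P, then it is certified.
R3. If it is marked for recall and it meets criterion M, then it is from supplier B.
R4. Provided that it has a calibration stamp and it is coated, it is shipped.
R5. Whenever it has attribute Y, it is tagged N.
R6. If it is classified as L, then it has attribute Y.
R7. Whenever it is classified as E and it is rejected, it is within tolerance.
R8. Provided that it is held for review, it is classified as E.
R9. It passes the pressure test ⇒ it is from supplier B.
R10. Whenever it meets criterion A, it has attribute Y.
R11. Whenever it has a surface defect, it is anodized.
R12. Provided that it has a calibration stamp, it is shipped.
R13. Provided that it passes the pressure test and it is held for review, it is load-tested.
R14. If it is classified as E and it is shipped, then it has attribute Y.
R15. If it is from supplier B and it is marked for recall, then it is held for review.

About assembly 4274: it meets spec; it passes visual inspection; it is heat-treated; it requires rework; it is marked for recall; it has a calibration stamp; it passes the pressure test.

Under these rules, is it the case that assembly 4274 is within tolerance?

No

Forward chaining from the given facts derives: is from supplier B, is shipped, is held for review, is classified as E, is load-tested, has attribute Y, is tagged N.
The only rule concluding "it is within tolerance" is R7, which needs "it is rejected"; that is never established.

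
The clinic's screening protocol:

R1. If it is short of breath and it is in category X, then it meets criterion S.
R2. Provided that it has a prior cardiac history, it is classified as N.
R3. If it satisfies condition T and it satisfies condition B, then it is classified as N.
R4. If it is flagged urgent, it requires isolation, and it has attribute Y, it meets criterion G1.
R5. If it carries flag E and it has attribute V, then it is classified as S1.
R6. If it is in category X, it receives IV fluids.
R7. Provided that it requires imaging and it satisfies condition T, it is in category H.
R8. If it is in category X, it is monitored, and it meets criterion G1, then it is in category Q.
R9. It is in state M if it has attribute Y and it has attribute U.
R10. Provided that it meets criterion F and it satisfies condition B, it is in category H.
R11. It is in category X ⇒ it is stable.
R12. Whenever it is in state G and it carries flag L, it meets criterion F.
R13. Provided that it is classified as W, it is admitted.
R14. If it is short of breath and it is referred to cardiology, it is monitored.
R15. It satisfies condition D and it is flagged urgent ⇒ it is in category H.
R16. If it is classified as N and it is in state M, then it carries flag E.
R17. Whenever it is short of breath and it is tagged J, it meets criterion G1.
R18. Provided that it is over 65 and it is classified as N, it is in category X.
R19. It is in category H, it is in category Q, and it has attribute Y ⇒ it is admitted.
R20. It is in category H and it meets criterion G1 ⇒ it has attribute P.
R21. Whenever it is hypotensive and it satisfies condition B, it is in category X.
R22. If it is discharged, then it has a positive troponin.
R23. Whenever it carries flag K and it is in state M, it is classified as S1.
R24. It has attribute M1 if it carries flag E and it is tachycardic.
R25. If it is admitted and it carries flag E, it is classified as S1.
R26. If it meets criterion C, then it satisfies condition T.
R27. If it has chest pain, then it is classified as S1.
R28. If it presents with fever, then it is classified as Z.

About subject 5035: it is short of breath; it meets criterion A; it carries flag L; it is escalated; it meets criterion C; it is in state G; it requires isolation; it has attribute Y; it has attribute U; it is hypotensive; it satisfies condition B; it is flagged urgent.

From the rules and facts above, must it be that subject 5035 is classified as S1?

Forward chaining from the given facts derives: meets criterion G1, is in state M, meets criterion F, is in category X, satisfies condition T, meets criterion S, is classified as N, receives IV fluids, is in category H, is stable, carries flag E, has attribute P.
Rules concluding "it is classified as S1": R5 needs "it has attribute V"; R23 needs "it carries flag K"; R25 needs "it is admitted"; R27 needs "it has chest pain" — none of these are established.

No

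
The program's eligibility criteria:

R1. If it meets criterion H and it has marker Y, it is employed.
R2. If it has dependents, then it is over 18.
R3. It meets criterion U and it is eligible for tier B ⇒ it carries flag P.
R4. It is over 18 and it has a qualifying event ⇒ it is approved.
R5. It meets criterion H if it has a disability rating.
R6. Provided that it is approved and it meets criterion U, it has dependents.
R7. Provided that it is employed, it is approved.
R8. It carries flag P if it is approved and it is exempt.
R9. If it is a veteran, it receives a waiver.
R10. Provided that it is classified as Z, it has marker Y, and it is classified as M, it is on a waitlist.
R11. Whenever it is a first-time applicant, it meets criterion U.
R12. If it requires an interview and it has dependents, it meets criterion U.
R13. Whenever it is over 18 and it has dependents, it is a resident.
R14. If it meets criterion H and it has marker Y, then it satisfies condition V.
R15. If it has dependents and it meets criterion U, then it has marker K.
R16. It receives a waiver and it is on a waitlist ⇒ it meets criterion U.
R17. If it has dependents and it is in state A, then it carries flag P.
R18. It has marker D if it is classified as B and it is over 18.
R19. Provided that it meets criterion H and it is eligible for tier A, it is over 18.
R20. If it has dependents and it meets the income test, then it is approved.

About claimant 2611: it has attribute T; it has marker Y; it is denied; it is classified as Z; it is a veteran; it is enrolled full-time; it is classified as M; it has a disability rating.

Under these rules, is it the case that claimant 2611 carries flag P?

Forward chaining from the given facts derives: meets criterion H, receives a waiver, is on a waitlist, satisfies condition V, meets criterion U, is employed, is approved, has dependents, has marker K, is over 18, is a resident.
Rules concluding "it carries flag P": R3 needs "it is eligible for tier B"; R8 needs "it is exempt"; R17 needs "it is in state A" — none of these are established.

No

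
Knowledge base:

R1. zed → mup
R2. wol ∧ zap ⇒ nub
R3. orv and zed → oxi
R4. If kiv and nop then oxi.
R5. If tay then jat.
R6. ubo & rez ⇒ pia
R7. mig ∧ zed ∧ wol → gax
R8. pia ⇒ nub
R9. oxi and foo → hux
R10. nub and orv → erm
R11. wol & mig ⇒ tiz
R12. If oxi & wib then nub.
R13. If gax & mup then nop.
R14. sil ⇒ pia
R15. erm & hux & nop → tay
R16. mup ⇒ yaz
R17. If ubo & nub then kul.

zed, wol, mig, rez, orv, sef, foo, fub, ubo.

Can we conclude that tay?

Yes

mup  (by R1: zed)
oxi  (by R3: orv, zed)
pia  (by R6: ubo, rez)
gax  (by R7: mig, zed, wol)
nub  (by R8: pia)
hux  (by R9: oxi, foo)
erm  (by R10: nub, orv)
nop  (by R13: gax, mup)
tay  (by R15: erm, hux, nop)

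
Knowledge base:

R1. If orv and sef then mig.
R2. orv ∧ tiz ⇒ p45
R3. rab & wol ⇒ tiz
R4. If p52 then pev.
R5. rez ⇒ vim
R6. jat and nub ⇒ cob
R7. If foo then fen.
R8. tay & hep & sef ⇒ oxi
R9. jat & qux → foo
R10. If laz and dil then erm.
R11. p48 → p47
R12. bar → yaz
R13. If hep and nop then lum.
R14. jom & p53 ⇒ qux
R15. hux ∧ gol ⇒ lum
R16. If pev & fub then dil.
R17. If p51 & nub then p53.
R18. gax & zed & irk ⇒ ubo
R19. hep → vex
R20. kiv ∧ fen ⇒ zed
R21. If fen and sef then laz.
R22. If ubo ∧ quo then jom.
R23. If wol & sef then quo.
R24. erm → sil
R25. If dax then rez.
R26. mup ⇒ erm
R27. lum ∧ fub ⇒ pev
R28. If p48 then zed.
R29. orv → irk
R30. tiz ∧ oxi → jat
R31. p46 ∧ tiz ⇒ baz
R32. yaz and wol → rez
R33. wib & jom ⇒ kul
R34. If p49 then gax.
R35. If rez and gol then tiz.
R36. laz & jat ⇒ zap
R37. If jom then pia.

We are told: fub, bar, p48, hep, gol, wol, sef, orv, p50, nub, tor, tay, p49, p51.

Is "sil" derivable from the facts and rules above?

Forward chaining from the given facts derives: mig, oxi, p47, yaz, p53, vex, quo, zed, irk, rez, gax, tiz, p45, vim, ubo, jom, jat, pia, cob, qux, foo, fen, laz, zap.
The only rule concluding sil is R24, which needs erm; that is never established.

No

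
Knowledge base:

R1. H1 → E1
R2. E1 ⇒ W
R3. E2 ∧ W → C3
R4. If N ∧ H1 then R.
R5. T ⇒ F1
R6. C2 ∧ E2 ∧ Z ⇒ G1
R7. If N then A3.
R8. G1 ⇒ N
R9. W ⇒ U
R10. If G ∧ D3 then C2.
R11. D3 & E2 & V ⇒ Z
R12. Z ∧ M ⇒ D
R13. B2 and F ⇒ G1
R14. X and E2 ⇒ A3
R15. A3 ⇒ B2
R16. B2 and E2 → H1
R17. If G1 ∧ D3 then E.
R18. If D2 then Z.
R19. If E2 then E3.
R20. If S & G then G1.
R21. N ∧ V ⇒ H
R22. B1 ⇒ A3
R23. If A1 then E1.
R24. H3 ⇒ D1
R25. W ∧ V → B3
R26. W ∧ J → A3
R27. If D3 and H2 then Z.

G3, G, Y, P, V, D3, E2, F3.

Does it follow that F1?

Forward chaining from the given facts derives: C2, Z, E3, G1, N, E, H, A3, B2, H1, E1, W, C3, R, U, B3.
The only rule concluding F1 is R5, which needs T; that is never established.

No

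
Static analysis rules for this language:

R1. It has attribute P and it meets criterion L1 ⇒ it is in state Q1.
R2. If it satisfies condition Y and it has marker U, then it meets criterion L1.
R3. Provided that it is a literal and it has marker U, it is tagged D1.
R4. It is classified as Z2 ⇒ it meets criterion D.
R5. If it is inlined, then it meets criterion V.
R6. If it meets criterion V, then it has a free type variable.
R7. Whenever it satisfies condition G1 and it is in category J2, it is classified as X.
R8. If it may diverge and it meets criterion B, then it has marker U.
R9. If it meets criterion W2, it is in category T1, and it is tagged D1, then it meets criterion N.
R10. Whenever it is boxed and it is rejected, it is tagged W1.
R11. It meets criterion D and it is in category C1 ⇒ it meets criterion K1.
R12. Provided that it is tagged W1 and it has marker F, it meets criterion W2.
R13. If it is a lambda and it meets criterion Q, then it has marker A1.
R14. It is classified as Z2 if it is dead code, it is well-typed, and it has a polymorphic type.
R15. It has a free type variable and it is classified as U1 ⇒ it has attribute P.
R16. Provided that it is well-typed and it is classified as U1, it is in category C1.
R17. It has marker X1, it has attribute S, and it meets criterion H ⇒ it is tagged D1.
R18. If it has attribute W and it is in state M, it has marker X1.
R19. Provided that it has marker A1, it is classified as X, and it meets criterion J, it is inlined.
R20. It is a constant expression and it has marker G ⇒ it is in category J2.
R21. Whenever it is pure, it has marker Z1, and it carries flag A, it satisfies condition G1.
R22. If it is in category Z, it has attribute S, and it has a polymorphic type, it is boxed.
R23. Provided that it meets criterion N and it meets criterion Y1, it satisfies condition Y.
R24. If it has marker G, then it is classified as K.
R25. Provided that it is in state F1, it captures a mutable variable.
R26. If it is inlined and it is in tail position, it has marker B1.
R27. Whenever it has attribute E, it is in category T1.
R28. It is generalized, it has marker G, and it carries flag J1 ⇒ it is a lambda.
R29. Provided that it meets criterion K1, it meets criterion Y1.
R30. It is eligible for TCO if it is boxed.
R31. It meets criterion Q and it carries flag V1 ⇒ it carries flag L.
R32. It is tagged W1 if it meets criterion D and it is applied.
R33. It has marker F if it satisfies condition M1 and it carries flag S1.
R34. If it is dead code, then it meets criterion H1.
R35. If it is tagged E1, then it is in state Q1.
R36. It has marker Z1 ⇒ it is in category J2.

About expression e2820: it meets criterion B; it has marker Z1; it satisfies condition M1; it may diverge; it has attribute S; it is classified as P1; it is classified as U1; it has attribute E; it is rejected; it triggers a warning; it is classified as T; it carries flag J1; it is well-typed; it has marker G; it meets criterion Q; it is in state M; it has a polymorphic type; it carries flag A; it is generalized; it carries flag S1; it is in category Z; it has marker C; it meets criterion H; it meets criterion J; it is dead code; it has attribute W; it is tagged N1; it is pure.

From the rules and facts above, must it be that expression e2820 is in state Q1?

Yes

By R8 (it may diverge, it meets criterion B): it has marker U.
By R14 (it is dead code, it is well-typed, it has a polymorphic type): it is classified as Z2.
By R16 (it is well-typed, it is classified as U1): it is in category C1.
By R18 (it has attribute W, it is in state M): it has marker X1.
By R21 (it is pure, it has marker Z1, it carries flag A): it satisfies condition G1.
By R22 (it is in category Z, it has attribute S, it has a polymorphic type): it is boxed.
By R27 (it has attribute E): it is in category T1.
By R28 (it is generalized, it has marker G, it carries flag J1): it is a lambda.
By R33 (it satisfies condition M1, it carries flag S1): it has marker F.
By R36 (it has marker Z1): it is in category J2.
By R4 (it is classified as Z2): it meets criterion D.
By R7 (it satisfies condition G1, it is in category J2): it is classified as X.
By R10 (it is boxed, it is rejected): it is tagged W1.
By R11 (it meets criterion D, it is in category C1): it meets criterion K1.
By R12 (it is tagged W1, it has marker F): it meets criterion W2.
By R13 (it is a lambda, it meets criterion Q): it has marker A1.
By R17 (it has marker X1, it has attribute S, it meets criterion H): it is tagged D1.
By R19 (it has marker A1, it is classified as X, it meets criterion J): it is inlined.
By R29 (it meets criterion K1): it meets criterion Y1.
By R5 (it is inlined): it meets criterion V.
By R6 (it meets criterion V): it has a free type variable.
By R9 (it meets criterion W2, it is in category T1, it is tagged D1): it meets criterion N.
By R15 (it has a free type variable, it is classified as U1): it has attribute P.
By R23 (it meets criterion N, it meets criterion Y1): it satisfies condition Y.
By R2 (it satisfies condition Y, it has marker U): it meets criterion L1.
By R1 (it has attribute P, it meets criterion L1): it is in state Q1.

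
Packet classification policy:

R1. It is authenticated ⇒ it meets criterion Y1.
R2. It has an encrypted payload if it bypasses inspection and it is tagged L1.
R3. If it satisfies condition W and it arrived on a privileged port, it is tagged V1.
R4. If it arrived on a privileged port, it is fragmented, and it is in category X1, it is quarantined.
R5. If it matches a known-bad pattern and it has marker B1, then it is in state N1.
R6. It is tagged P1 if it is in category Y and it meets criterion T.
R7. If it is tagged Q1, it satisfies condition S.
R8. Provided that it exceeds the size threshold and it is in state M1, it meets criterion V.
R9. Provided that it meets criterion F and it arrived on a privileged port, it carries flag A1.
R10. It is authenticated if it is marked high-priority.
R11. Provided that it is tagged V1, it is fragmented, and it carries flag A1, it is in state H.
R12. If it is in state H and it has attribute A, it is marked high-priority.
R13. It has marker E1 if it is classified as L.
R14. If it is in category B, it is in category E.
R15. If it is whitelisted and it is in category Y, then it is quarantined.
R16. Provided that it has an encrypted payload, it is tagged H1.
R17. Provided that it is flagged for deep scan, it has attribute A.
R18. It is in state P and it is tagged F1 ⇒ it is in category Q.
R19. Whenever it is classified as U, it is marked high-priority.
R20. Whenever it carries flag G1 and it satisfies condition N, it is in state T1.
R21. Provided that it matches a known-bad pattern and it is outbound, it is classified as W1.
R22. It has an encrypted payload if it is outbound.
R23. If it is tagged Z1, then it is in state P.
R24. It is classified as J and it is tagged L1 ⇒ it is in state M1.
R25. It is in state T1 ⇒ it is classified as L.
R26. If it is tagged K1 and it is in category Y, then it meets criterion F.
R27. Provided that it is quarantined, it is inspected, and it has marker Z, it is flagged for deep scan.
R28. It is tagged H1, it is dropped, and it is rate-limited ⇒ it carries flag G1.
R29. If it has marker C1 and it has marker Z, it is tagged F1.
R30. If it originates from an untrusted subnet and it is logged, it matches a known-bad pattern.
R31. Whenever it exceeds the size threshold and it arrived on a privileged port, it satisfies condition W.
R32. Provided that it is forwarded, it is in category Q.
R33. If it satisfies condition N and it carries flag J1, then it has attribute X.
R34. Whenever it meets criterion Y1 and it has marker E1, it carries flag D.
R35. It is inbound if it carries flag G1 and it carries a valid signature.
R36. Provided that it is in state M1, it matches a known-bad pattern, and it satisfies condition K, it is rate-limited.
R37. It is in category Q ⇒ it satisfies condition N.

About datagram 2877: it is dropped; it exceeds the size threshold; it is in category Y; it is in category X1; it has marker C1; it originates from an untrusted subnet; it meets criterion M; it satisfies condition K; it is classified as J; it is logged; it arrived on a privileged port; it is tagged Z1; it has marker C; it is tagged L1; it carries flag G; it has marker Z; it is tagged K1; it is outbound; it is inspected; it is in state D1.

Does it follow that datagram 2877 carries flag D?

No

Forward chaining from the given facts derives: has an encrypted payload, is in state P, is in state M1, meets criterion F, is tagged F1, matches a known-bad pattern, satisfies condition W, is rate-limited, is tagged V1, meets criterion V, carries flag A1, is tagged H1, is in category Q, is classified as W1, carries flag G1, satisfies condition N, is in state T1, is classified as L, has marker E1.
The only rule concluding "it carries flag D" is R34, which needs "it meets criterion Y1"; that is never established.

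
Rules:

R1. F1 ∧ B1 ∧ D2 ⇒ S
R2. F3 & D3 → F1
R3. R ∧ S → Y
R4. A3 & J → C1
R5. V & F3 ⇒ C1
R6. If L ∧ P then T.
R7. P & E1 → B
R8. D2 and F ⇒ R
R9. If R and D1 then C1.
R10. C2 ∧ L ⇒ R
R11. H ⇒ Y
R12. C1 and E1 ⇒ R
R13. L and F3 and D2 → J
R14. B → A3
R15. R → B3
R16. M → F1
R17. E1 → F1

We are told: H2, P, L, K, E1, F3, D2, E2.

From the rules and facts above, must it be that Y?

No

Forward chaining from the given facts derives: T, B, J, A3, F1, C1, R, B3.
Rules concluding Y: R3 needs S; R11 needs H — none of these are established.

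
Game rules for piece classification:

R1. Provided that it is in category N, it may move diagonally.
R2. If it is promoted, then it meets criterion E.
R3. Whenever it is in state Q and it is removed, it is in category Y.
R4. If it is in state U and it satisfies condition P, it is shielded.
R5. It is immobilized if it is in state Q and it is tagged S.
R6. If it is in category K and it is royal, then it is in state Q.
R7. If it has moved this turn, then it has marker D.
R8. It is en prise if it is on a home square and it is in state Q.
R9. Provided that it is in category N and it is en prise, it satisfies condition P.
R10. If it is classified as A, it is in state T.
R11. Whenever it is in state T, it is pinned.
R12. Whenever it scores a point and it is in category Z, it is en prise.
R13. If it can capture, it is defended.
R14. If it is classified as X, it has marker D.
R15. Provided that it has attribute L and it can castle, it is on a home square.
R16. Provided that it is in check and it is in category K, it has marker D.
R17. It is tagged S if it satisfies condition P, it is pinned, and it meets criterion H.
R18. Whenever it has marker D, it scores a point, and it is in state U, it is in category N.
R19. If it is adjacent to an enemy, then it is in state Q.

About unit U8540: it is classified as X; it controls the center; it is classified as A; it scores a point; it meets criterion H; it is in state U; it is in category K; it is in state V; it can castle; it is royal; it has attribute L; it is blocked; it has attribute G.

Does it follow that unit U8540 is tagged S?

Yes

By R6 (it is in category K, it is royal): it is in state Q.
By R10 (it is classified as A): it is in state T.
By R11 (it is in state T): it is pinned.
By R14 (it is classified as X): it has marker D.
By R15 (it has attribute L, it can castle): it is on a home square.
By R18 (it has marker D, it scores a point, it is in state U): it is in category N.
By R8 (it is on a home square, it is in state Q): it is en prise.
By R9 (it is in category N, it is en prise): it satisfies condition P.
By R17 (it satisfies condition P, it is pinned, it meets criterion H): it is tagged S.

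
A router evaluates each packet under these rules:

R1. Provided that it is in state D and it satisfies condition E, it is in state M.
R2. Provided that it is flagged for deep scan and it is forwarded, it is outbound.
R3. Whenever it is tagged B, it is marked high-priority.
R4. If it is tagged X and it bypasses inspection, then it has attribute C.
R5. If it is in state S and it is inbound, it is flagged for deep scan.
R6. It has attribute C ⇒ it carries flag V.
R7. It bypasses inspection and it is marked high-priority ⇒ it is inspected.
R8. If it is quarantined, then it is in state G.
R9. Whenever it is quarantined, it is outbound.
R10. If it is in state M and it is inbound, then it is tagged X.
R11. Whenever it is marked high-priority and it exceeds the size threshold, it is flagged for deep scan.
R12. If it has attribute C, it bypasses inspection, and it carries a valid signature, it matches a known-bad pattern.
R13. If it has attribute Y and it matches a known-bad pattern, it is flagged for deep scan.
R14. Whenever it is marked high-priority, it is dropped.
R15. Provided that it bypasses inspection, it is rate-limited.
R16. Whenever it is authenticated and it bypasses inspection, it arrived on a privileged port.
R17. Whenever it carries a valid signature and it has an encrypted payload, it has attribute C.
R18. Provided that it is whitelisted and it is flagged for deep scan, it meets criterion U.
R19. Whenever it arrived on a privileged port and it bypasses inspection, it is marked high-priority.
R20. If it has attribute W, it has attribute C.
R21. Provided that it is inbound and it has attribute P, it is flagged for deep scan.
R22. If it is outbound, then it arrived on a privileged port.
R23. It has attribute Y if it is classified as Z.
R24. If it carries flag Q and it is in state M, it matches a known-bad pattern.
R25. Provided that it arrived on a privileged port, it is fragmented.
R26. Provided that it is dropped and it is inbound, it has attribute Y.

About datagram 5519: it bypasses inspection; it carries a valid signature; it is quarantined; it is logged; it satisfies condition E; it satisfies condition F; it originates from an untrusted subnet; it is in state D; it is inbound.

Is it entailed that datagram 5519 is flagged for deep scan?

By R1 (it is in state D, it satisfies condition E): it is in state M.
By R9 (it is quarantined): it is outbound.
By R10 (it is in state M, it is inbound): it is tagged X.
By R22 (it is outbound): it arrived on a privileged port.
By R4 (it is tagged X, it bypasses inspection): it has attribute C.
By R12 (it has attribute C, it bypasses inspection, it carries a valid signature): it matches a known-bad pattern.
By R19 (it arrived on a privileged port, it bypasses inspection): it is marked high-priority.
By R14 (it is marked high-priority): it is dropped.
By R26 (it is dropped, it is inbound): it has attribute Y.
By R13 (it has attribute Y, it matches a known-bad pattern): it is flagged for deep scan.

Yes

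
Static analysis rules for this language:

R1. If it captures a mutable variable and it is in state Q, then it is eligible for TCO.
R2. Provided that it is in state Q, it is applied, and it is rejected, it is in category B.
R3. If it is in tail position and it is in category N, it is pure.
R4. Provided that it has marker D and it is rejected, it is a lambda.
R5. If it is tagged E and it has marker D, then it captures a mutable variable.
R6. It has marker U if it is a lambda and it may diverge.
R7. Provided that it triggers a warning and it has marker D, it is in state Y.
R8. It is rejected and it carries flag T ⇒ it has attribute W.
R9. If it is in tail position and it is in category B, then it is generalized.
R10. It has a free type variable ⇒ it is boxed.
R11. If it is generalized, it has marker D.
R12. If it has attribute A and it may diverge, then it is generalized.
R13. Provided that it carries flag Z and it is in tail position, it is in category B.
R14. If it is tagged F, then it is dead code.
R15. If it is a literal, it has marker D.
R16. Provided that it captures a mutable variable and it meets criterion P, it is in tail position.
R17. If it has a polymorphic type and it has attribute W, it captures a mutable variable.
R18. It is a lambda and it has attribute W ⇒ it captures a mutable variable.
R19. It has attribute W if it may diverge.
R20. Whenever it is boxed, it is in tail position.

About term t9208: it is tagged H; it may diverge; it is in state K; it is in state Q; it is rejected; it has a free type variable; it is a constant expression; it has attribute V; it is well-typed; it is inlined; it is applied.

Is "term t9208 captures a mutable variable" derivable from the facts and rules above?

By R2 (it is in state Q, it is applied, it is rejected): it is in category B.
By R10 (it has a free type variable): it is boxed.
By R19 (it may diverge): it has attribute W.
By R20 (it is boxed): it is in tail position.
By R9 (it is in tail position, it is in category B): it is generalized.
By R11 (it is generalized): it has marker D.
By R4 (it has marker D, it is rejected): it is a lambda.
By R18 (it is a lambda, it has attribute W): it captures a mutable variable.

Yes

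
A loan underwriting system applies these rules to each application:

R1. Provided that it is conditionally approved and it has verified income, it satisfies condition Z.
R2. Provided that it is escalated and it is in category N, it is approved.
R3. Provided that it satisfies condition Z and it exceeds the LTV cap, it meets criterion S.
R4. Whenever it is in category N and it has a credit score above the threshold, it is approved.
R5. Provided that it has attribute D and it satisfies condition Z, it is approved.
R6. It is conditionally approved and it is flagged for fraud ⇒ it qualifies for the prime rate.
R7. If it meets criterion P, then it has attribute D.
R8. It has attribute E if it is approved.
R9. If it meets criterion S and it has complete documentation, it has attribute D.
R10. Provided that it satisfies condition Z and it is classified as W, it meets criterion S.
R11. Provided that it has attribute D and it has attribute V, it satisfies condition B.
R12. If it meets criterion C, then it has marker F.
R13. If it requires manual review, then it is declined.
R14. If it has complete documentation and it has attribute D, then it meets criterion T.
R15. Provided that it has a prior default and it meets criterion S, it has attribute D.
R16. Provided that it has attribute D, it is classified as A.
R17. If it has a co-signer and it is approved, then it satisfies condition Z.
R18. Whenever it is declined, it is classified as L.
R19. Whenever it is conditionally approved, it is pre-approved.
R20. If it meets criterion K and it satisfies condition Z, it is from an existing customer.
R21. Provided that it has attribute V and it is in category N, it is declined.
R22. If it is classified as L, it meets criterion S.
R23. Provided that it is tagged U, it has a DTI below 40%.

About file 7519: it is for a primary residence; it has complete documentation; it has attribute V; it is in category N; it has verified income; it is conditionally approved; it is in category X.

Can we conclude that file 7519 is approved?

By R1 (it is conditionally approved, it has verified income): it satisfies condition Z.
By R21 (it has attribute V, it is in category N): it is declined.
By R18 (it is declined): it is classified as L.
By R22 (it is classified as L): it meets criterion S.
By R9 (it meets criterion S, it has complete documentation): it has attribute D.
By R5 (it has attribute D, it satisfies condition Z): it is approved.

Yes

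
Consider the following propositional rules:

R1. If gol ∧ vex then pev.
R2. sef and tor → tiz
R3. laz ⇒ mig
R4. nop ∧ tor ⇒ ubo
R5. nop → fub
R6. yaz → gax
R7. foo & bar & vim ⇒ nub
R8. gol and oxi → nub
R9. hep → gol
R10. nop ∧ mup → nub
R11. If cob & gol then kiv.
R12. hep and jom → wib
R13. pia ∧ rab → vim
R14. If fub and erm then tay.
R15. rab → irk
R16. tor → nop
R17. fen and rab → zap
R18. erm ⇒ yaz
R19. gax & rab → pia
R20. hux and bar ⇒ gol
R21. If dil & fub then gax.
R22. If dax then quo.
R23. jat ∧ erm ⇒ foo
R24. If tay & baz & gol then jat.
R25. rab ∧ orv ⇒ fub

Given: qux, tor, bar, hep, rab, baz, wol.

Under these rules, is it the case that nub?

Forward chaining from the given facts derives: gol, irk, nop, ubo, fub.
Rules concluding nub: R7 needs foo; R8 needs oxi; R10 needs mup — none of these are established.

No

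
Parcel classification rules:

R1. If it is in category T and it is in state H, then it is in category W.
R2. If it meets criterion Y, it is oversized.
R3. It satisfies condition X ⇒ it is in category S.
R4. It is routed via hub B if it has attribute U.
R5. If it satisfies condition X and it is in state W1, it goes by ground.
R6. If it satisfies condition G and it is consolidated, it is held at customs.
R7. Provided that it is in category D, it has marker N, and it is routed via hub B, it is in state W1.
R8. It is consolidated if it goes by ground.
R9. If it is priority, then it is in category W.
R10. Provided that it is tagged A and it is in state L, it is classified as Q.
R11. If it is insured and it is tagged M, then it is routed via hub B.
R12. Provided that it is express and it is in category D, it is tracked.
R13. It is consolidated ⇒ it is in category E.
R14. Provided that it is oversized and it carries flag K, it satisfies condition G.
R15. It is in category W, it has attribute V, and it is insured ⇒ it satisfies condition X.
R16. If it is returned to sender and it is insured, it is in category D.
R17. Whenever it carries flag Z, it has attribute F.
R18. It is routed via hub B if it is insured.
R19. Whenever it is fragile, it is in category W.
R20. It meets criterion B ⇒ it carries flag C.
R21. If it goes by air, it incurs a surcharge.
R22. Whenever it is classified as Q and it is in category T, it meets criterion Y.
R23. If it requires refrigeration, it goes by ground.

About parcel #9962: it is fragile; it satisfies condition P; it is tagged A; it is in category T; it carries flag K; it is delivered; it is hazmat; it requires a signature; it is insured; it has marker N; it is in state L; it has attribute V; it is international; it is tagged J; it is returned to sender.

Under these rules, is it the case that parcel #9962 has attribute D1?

Forward chaining from the given facts derives: is classified as Q, is in category D, is routed via hub B, is in category W, meets criterion Y, is oversized, is in state W1, satisfies condition G, satisfies condition X, is in category S, goes by ground, is consolidated, is in category E, is held at customs.
No rule has "it has attribute D1" as its conclusion, and it is not among the given facts.

No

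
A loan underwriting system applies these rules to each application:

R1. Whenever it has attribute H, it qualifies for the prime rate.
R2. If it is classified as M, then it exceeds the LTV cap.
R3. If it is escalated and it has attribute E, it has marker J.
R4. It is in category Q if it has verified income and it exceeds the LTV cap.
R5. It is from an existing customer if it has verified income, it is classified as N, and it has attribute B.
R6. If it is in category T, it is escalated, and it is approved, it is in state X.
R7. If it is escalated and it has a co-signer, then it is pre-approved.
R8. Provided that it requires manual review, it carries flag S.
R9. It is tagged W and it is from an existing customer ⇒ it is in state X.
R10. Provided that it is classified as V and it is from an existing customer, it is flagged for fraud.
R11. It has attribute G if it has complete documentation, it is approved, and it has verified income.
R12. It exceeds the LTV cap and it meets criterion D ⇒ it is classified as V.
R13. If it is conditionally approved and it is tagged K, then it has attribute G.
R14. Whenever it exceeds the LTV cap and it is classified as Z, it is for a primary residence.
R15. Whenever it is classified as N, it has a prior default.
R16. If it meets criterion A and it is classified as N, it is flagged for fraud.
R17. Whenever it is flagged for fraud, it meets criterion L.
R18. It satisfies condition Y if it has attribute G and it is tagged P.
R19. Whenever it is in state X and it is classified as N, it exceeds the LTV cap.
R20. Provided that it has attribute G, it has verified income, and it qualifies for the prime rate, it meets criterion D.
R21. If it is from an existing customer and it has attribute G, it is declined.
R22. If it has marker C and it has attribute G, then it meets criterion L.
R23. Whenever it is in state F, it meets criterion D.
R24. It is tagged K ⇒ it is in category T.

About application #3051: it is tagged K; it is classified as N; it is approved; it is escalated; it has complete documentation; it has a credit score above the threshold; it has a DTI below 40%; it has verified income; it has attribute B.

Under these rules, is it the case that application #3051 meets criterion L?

No

Forward chaining from the given facts derives: is from an existing customer, has attribute G, has a prior default, is declined, is in category T, is in state X, exceeds the LTV cap, is in category Q.
Rules concluding "it meets criterion L": R17 needs "it is flagged for fraud"; R22 needs "it has marker C" — none of these are established.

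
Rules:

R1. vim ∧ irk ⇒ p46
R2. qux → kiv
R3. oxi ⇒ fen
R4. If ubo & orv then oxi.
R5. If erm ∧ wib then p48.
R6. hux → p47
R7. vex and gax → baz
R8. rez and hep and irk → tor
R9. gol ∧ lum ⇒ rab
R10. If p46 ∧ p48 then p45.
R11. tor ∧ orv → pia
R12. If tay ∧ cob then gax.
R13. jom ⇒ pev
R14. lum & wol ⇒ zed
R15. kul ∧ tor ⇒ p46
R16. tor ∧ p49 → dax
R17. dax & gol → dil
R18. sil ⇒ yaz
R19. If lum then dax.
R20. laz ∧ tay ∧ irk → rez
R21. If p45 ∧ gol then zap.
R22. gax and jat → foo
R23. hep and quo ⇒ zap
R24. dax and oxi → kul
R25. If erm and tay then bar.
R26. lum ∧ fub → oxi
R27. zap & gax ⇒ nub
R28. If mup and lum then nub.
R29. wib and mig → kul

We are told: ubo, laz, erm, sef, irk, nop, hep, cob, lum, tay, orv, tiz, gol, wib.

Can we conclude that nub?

oxi  (by R4: ubo, orv)
p48  (by R5: erm, wib)
gax  (by R12: tay, cob)
dax  (by R19: lum)
rez  (by R20: laz, tay, irk)
kul  (by R24: dax, oxi)
tor  (by R8: rez, hep, irk)
p46  (by R15: kul, tor)
p45  (by R10: p46, p48)
zap  (by R21: p45, gol)
nub  (by R27: zap, gax)

Yes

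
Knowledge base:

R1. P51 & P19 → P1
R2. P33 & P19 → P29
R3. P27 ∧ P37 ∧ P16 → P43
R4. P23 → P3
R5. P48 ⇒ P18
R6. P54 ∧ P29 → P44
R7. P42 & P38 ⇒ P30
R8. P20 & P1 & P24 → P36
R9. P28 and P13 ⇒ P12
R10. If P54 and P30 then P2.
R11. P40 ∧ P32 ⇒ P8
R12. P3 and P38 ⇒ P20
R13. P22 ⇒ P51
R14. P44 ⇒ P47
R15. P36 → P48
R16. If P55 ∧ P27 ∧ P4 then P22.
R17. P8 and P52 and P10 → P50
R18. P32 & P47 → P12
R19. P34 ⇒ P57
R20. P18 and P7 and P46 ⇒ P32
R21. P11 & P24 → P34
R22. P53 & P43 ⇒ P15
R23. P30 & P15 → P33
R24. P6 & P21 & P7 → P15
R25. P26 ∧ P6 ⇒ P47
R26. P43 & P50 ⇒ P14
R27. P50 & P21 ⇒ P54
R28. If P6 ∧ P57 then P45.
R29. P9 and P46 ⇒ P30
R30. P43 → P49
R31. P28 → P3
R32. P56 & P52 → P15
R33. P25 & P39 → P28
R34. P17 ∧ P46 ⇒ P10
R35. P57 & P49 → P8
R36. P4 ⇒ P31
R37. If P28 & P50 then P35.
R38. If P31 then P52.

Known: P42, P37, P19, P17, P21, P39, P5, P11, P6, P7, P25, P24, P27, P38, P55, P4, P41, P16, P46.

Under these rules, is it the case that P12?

P43  (by R3: P27, P37, P16)
P30  (by R7: P42, P38)
P22  (by R16: P55, P27, P4)
P34  (by R21: P11, P24)
P15  (by R24: P6, P21, P7)
P49  (by R30: P43)
P28  (by R33: P25, P39)
P10  (by R34: P17, P46)
P31  (by R36: P4)
P52  (by R38: P31)
P51  (by R13: P22)
P57  (by R19: P34)
P33  (by R23: P30, P15)
P3  (by R31: P28)
P8  (by R35: P57, P49)
P1  (by R1: P51, P19)
P29  (by R2: P33, P19)
P20  (by R12: P3, P38)
P50  (by R17: P8, P52, P10)
P54  (by R27: P50, P21)
P44  (by R6: P54, P29)
P36  (by R8: P20, P1, P24)
P47  (by R14: P44)
P48  (by R15: P36)
P18  (by R5: P48)
P32  (by R20: P18, P7, P46)
P12  (by R18: P32, P47)

Yes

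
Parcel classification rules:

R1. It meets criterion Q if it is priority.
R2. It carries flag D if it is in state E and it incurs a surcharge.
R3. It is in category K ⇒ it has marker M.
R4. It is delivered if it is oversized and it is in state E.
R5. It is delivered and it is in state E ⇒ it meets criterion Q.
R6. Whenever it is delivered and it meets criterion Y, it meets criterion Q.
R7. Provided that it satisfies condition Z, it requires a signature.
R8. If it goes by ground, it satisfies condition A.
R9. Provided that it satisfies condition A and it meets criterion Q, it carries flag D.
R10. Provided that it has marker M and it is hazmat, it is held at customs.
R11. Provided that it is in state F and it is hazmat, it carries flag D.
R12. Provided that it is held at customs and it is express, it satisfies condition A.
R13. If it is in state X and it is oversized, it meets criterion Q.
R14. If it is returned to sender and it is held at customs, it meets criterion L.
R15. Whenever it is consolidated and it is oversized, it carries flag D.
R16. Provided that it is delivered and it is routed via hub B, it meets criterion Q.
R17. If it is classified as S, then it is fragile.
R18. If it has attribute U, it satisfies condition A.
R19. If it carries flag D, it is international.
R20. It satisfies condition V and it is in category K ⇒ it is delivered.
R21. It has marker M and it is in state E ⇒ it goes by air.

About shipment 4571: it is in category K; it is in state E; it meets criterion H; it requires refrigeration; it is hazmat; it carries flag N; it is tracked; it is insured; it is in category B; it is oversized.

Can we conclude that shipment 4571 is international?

No

Forward chaining from the given facts derives: has marker M, is delivered, meets criterion Q, is held at customs, goes by air.
The only rule concluding "it is international" is R19, which needs "it carries flag D"; that is never established.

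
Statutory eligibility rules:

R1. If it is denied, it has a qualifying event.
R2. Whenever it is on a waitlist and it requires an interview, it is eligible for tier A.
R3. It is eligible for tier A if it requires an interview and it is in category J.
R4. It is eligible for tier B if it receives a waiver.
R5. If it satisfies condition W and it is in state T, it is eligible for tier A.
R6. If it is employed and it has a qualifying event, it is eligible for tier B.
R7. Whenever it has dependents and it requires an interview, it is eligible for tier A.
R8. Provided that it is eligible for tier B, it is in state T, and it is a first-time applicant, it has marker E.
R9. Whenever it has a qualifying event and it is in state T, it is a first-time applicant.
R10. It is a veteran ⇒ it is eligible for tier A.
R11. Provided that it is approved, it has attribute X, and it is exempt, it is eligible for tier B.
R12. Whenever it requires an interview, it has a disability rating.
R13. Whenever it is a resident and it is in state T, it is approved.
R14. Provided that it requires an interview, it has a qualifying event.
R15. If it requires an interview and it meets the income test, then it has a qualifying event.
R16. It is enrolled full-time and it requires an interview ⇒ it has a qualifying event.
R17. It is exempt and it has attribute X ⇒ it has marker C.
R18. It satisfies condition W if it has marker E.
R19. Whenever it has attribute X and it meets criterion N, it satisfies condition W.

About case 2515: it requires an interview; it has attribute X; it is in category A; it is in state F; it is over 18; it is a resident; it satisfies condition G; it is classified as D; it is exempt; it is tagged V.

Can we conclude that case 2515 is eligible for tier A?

Forward chaining from the given facts derives: has a disability rating, has a qualifying event, has marker C.
Rules concluding "it is eligible for tier A": R2 needs "it is on a waitlist"; R3 needs "it is in category J"; R5 needs "it satisfies condition W"; R7 needs "it has dependents"; R10 needs "it is a veteran" — none of these are established.

No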